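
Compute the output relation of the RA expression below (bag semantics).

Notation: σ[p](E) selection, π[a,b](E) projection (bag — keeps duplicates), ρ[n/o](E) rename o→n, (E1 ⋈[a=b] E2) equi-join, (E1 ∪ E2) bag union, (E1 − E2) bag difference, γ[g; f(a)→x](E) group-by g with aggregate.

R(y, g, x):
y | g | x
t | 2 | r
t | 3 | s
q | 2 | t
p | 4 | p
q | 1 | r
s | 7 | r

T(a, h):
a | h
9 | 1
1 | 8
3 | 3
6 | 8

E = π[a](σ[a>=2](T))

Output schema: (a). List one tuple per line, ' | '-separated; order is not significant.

Stepwise |·|:
  T → 4
  σ[a>=2](T) → 3
  π[a](σ[a>=2](T)) → 3

== RESULT ==
a
3
6
9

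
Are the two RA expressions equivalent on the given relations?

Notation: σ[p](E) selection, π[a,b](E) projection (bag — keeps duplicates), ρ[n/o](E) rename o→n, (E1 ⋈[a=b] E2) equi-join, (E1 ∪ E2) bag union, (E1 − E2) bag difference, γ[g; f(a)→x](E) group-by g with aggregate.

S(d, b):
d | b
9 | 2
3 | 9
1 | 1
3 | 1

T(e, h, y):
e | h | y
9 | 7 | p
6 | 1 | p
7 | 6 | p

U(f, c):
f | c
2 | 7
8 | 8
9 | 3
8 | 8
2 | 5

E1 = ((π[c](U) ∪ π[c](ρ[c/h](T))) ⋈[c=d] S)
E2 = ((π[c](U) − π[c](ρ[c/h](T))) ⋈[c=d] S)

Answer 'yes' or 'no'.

E1 row counts bottom-up:
  U → 5
  π[c](U) → 5
  T → 3
  ρ[c/h](T) → 3
  π[c](ρ[c/h](T)) → 3
  (π[c](U) ∪ π[c](ρ[c/h](T))) → 8
  S → 4
  ((π[c](U) ∪ π[c](ρ[c/h](T))) ⋈[c=d] S) → 3
E2 row counts bottom-up:
  U → 5
  π[c](U) → 5
  T → 3
  ρ[c/h](T) → 3
  π[c](ρ[c/h](T)) → 3
  (π[c](U) − π[c](ρ[c/h](T))) → 4
  S → 4
  ((π[c](U) − π[c](ρ[c/h](T))) ⋈[c=d] S) → 2

E1 result:
c | d | b
1 | 1 | 1
3 | 3 | 1
3 | 3 | 9
E2 result:
c | d | b
3 | 3 | 1
3 | 3 | 9
Witness: (1, 1, 1) appears 1× in E1 but 0× in E2.

no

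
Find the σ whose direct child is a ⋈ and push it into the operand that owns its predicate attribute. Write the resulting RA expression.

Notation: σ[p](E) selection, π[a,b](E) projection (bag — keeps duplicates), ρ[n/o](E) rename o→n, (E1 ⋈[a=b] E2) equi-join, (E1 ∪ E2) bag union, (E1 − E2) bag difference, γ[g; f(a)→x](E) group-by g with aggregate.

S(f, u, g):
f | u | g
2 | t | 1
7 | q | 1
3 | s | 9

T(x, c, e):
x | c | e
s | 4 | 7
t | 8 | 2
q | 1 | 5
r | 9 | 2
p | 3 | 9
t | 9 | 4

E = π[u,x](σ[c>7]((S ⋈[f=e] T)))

σ filters on c, owned by the right side.
E' = π[u,x]((S ⋈[f=e] σ[c>7](T)))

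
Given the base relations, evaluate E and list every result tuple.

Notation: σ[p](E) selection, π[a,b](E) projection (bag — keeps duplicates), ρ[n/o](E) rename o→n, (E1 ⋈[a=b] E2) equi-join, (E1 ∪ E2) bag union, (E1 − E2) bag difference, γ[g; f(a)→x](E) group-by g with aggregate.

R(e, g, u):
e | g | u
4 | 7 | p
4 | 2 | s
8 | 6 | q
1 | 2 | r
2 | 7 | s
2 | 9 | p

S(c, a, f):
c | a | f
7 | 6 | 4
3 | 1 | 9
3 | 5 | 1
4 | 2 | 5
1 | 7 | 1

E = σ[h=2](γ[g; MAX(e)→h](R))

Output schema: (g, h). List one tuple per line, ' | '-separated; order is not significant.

Stepwise |·|:
  R → 6
  γ[g; MAX(e)→h](R) → 4
  σ[h=2](γ[g; MAX(e)→h](R)) → 1

== RESULT ==
g | h
9 | 2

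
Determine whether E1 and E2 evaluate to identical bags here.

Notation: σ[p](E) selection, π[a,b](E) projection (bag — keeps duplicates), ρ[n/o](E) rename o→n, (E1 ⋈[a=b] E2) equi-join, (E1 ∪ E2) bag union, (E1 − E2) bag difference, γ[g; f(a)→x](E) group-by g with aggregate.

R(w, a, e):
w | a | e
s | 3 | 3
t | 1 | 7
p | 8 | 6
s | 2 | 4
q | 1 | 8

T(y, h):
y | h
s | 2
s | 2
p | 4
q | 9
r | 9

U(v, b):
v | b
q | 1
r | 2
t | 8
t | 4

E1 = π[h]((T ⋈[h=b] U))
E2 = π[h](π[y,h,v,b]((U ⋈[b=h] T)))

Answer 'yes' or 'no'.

E1 row counts bottom-up:
  T → 5
  U → 4
  (T ⋈[h=b] U) → 3
  π[h]((T ⋈[h=b] U)) → 3
E2 row counts bottom-up:
  U → 4
  T → 5
  (U ⋈[b=h] T) → 3
  π[y,h,v,b]((U ⋈[b=h] T)) → 3
  π[h](π[y,h,v,b]((U ⋈[b=h] T))) → 3

E1 and E2 produce the same multiset:
h
2
2
4

yes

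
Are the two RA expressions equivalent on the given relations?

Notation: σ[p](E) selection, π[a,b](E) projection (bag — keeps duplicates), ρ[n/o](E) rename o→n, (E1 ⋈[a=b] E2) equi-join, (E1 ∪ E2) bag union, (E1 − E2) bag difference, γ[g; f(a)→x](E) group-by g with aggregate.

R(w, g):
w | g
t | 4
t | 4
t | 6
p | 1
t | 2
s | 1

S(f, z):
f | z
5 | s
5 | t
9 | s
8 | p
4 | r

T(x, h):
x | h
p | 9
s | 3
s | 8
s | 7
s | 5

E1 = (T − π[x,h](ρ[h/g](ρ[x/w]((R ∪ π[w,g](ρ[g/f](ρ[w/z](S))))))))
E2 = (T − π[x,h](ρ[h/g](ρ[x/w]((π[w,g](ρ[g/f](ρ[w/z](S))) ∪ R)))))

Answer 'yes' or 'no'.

E1 subexpression sizes:
  T → 5
  R → 6
  S → 5
  ρ[w/z](S) → 5
  ρ[g/f](ρ[w/z](S)) → 5
  π[w,g](ρ[g/f](ρ[w/z](S))) → 5
  (R ∪ π[w,g](ρ[g/f](ρ[w/z](S)))) → 11
  ρ[x/w]((R ∪ π[w,g](ρ[g/f](ρ[w/z](S))))) → 11
  ρ[h/g](ρ[x/w]((R ∪ π[w,g](ρ[g/f](ρ[w/z](S)))))) → 11
  π[x,h](ρ[h/g](ρ[x/w]((R ∪ π[w,g](ρ[g/f](ρ[w/z](S))))))) → 11
  (T − π[x,h](ρ[h/g](ρ[x/w]((R ∪ π[w,g](ρ[g/f](ρ[w/z](S)))))))) → 4
E2 subexpression sizes:
  T → 5
  S → 5
  ρ[w/z](S) → 5
  ρ[g/f](ρ[w/z](S)) → 5
  π[w,g](ρ[g/f](ρ[w/z](S))) → 5
  R → 6
  (π[w,g](ρ[g/f](ρ[w/z](S))) ∪ R) → 11
  ρ[x/w]((π[w,g](ρ[g/f](ρ[w/z](S))) ∪ R)) → 11
  ρ[h/g](ρ[x/w]((π[w,g](ρ[g/f](ρ[w/z](S))) ∪ R))) → 11
  π[x,h](ρ[h/g](ρ[x/w]((π[w,g](ρ[g/f](ρ[w/z](S))) ∪ R)))) → 11
  (T − π[x,h](ρ[h/g](ρ[x/w]((π[w,g](ρ[g/f](ρ[w/z](S))) ∪ R))))) → 4

E1 and E2 produce the same multiset:
x | h
p | 9
s | 3
s | 7
s | 8

yes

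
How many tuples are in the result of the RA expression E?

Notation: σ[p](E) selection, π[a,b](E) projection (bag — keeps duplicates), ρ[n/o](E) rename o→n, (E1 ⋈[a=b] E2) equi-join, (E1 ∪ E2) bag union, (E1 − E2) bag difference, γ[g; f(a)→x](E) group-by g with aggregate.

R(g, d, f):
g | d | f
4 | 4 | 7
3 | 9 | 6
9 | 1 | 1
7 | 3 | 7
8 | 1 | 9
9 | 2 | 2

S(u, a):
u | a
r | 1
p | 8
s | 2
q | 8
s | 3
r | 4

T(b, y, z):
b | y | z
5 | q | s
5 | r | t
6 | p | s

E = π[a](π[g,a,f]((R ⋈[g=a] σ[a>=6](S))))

Stepwise |·|:
  R → 6
  S → 6
  σ[a>=6](S) → 2
  (R ⋈[g=a] σ[a>=6](S)) → 2
  π[g,a,f]((R ⋈[g=a] σ[a>=6](S))) → 2
  π[a](π[g,a,f]((R ⋈[g=a] σ[a>=6](S)))) → 2

|E| = 2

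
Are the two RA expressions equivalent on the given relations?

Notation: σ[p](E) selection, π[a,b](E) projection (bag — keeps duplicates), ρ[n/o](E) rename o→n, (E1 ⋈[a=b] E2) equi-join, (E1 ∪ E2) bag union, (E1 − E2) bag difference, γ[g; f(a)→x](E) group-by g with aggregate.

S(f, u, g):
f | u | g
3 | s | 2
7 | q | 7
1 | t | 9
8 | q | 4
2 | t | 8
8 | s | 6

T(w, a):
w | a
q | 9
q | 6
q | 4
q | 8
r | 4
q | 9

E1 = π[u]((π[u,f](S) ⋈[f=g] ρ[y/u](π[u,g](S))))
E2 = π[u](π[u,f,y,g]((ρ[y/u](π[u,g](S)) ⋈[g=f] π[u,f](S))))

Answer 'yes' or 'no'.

E1 per-node cardinality:
  S → 6
  π[u,f](S) → 6
  S → 6
  π[u,g](S) → 6
  ρ[y/u](π[u,g](S)) → 6
  (π[u,f](S) ⋈[f=g] ρ[y/u](π[u,g](S))) → 4
  π[u]((π[u,f](S) ⋈[f=g] ρ[y/u](π[u,g](S)))) → 4
E2 per-node cardinality:
  S → 6
  π[u,g](S) → 6
  ρ[y/u](π[u,g](S)) → 6
  S → 6
  π[u,f](S) → 6
  (ρ[y/u](π[u,g](S)) ⋈[g=f] π[u,f](S)) → 4
  π[u,f,y,g]((ρ[y/u](π[u,g](S)) ⋈[g=f] π[u,f](S))) → 4
  π[u](π[u,f,y,g]((ρ[y/u](π[u,g](S)) ⋈[g=f] π[u,f](S)))) → 4

E1 and E2 produce the same multiset:
u
q
q
s
t

yes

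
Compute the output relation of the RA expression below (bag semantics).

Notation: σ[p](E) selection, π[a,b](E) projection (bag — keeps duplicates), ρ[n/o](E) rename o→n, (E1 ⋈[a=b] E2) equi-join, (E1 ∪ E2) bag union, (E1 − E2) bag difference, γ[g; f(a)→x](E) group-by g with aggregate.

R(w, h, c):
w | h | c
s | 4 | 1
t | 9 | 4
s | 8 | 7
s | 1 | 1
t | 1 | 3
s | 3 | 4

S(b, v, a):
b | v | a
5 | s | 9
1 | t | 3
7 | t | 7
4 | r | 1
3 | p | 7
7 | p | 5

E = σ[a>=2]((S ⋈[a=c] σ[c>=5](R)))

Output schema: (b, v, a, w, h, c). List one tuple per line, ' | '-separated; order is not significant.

Subexpression sizes:
  S → 6
  R → 6
  σ[c>=5](R) → 1
  (S ⋈[a=c] σ[c>=5](R)) → 2
  σ[a>=2]((S ⋈[a=c] σ[c>=5](R))) → 2

== RESULT ==
b | v | a | w | h | c
3 | p | 7 | s | 8 | 7
7 | t | 7 | s | 8 | 7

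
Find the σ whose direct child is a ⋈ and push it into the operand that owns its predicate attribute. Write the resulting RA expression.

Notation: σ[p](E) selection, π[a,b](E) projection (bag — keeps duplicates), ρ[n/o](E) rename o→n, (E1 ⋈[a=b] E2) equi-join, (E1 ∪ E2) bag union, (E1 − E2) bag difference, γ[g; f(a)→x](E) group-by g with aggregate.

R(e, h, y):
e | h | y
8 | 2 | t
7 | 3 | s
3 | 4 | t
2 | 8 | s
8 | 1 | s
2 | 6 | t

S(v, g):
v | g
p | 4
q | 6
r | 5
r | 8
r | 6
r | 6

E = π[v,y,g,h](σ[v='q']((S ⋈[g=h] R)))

σ filters on v, owned by the left side.
E' = π[v,y,g,h]((σ[v='q'](S) ⋈[g=h] R))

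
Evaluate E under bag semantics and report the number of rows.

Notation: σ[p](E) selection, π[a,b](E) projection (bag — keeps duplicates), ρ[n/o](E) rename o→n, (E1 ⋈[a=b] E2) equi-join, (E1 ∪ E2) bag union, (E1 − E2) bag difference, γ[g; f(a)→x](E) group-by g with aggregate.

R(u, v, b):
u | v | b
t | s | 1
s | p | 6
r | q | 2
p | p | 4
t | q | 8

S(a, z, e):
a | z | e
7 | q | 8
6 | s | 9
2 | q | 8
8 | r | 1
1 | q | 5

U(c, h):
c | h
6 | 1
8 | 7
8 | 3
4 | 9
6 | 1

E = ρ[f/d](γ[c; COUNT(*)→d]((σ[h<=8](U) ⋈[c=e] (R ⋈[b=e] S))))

Per-node cardinality:
  U → 5
  σ[h<=8](U) → 4
  R → 5
  S → 5
  (R ⋈[b=e] S) → 3
  (σ[h<=8](U) ⋈[c=e] (R ⋈[b=e] S)) → 4
  γ[c; COUNT(*)→d]((σ[h<=8](U) ⋈[c=e] (R ⋈[b=e] S))) → 1
  ρ[f/d](γ[c; COUNT(*)→d]((σ[h<=8](U) ⋈[c=e] (R ⋈[b=e] S)))) → 1

|E| = 1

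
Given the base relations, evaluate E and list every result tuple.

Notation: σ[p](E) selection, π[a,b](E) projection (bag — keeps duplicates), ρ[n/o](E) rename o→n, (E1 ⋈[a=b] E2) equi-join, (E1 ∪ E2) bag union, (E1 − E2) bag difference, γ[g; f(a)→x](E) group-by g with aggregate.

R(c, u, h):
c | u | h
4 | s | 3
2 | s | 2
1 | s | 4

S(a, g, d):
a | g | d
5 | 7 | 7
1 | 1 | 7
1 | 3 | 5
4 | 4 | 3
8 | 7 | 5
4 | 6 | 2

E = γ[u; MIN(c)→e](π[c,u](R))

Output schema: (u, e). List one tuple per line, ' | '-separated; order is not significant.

Subexpression sizes:
  R → 3
  π[c,u](R) → 3
  γ[u; MIN(c)→e](π[c,u](R)) → 1

== RESULT ==
u | e
s | 1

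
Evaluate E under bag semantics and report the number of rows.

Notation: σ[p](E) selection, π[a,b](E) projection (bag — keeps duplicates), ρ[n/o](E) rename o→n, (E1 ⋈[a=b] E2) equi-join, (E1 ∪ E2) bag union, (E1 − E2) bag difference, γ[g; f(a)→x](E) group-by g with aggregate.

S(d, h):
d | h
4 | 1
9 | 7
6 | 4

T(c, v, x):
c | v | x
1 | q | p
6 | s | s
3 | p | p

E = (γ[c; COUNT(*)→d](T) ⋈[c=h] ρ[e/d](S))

Subexpression sizes:
  T → 3
  γ[c; COUNT(*)→d](T) → 3
  S → 3
  ρ[e/d](S) → 3
  (γ[c; COUNT(*)→d](T) ⋈[c=h] ρ[e/d](S)) → 1

|E| = 1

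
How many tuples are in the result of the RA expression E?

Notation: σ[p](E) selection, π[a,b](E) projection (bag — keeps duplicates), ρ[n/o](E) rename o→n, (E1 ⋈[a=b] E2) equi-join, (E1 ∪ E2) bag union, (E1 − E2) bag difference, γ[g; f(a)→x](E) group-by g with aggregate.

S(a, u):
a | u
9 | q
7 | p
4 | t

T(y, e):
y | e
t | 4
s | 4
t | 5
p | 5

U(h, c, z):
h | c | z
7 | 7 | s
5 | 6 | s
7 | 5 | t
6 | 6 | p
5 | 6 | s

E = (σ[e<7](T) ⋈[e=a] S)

Stepwise |·|:
  T → 4
  σ[e<7](T) → 4
  S → 3
  (σ[e<7](T) ⋈[e=a] S) → 2

|E| = 2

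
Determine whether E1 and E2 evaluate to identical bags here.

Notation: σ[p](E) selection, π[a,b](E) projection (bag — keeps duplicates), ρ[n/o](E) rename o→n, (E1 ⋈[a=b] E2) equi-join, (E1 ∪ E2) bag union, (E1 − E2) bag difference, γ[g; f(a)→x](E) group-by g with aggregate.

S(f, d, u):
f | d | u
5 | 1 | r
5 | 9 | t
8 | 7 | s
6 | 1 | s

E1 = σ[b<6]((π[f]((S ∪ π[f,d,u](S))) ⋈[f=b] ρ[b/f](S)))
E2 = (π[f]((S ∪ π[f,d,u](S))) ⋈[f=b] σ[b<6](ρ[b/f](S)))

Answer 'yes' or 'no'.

E1 row counts bottom-up:
  S → 4
  S → 4
  π[f,d,u](S) → 4
  (S ∪ π[f,d,u](S)) → 8
  π[f]((S ∪ π[f,d,u](S))) → 8
  S → 4
  ρ[b/f](S) → 4
  (π[f]((S ∪ π[f,d,u](S))) ⋈[f=b] ρ[b/f](S)) → 12
  σ[b<6]((π[f]((S ∪ π[f,d,u](S))) ⋈[f=b] ρ[b/f](S))) → 8
E2 row counts bottom-up:
  S → 4
  S → 4
  π[f,d,u](S) → 4
  (S ∪ π[f,d,u](S)) → 8
  π[f]((S ∪ π[f,d,u](S))) → 8
  S → 4
  ρ[b/f](S) → 4
  σ[b<6](ρ[b/f](S)) → 2
  (π[f]((S ∪ π[f,d,u](S))) ⋈[f=b] σ[b<6](ρ[b/f](S))) → 8

E1 and E2 produce the same multiset:
f | b | d | u
5 | 5 | 1 | r
5 | 5 | 1 | r
5 | 5 | 1 | r
5 | 5 | 1 | r
5 | 5 | 9 | t
5 | 5 | 9 | t
5 | 5 | 9 | t
5 | 5 | 9 | t

yes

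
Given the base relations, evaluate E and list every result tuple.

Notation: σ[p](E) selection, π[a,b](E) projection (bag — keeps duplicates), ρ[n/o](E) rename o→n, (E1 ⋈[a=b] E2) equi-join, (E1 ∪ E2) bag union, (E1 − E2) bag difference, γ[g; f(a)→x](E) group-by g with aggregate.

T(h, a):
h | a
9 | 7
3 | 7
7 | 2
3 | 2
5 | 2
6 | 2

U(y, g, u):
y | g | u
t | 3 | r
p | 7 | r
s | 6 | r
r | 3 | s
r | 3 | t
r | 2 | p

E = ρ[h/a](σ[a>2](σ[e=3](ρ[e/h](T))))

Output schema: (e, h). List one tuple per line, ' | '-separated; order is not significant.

Stepwise |·|:
  T → 6
  ρ[e/h](T) → 6
  σ[e=3](ρ[e/h](T)) → 2
  σ[a>2](σ[e=3](ρ[e/h](T))) → 1
  ρ[h/a](σ[a>2](σ[e=3](ρ[e/h](T)))) → 1

== RESULT ==
e | h
3 | 7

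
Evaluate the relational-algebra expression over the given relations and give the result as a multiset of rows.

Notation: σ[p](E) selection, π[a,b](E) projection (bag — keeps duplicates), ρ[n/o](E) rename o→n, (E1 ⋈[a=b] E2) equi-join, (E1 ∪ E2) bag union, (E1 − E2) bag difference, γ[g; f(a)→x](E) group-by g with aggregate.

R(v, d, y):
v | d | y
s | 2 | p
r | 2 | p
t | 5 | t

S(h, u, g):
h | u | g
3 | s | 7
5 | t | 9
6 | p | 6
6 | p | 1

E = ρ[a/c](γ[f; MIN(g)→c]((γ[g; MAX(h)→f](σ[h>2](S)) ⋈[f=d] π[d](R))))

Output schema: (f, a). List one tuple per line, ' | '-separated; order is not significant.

Row counts bottom-up:
  S → 4
  σ[h>2](S) → 4
  γ[g; MAX(h)→f](σ[h>2](S)) → 4
  R → 3
  π[d](R) → 3
  (γ[g; MAX(h)→f](σ[h>2](S)) ⋈[f=d] π[d](R)) → 1
  γ[f; MIN(g)→c]((γ[g; MAX(h)→f](σ[h>2](S)) ⋈[f=d] π[d](R))) → 1
  ρ[a/c](γ[f; MIN(g)→c]((γ[g; MAX(h)→f](σ[h>2](S)) ⋈[f=d] π[d](R)))) → 1

== RESULT ==
f | a
5 | 9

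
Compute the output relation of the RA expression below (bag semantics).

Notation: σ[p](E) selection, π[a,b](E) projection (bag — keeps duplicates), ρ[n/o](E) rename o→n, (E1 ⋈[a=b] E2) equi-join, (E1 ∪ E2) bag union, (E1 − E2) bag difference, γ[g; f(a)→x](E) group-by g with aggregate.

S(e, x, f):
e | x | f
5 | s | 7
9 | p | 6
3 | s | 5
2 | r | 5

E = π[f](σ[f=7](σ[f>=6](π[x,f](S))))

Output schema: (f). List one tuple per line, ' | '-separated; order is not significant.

Per-node cardinality:
  S → 4
  π[x,f](S) → 4
  σ[f>=6](π[x,f](S)) → 2
  σ[f=7](σ[f>=6](π[x,f](S))) → 1
  π[f](σ[f=7](σ[f>=6](π[x,f](S)))) → 1

== RESULT ==
f
7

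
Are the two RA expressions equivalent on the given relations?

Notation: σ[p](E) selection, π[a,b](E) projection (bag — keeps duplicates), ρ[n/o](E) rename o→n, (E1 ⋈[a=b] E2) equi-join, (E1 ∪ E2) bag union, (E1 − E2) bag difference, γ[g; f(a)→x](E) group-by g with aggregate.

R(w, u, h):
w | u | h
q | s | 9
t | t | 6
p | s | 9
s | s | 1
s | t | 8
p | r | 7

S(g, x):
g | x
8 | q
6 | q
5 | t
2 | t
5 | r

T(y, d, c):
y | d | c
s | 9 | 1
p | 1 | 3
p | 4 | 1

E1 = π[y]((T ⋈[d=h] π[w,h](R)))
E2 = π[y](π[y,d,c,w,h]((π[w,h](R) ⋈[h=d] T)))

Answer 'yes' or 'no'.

E1 per-node cardinality:
  T → 3
  R → 6
  π[w,h](R) → 6
  (T ⋈[d=h] π[w,h](R)) → 3
  π[y]((T ⋈[d=h] π[w,h](R))) → 3
E2 per-node cardinality:
  R → 6
  π[w,h](R) → 6
  T → 3
  (π[w,h](R) ⋈[h=d] T) → 3
  π[y,d,c,w,h]((π[w,h](R) ⋈[h=d] T)) → 3
  π[y](π[y,d,c,w,h]((π[w,h](R) ⋈[h=d] T))) → 3

E1 and E2 produce the same multiset:
y
p
s
s

yes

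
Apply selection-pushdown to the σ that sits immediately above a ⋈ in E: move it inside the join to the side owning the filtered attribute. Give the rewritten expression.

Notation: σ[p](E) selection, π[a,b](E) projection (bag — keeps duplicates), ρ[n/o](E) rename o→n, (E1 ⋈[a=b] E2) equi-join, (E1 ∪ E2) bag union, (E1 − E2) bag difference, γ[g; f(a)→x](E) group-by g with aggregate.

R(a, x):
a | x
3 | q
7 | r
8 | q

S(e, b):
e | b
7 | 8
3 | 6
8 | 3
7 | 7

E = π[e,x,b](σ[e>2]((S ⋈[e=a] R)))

σ filters on e, owned by the left side.
E' = π[e,x,b]((σ[e>2](S) ⋈[e=a] R))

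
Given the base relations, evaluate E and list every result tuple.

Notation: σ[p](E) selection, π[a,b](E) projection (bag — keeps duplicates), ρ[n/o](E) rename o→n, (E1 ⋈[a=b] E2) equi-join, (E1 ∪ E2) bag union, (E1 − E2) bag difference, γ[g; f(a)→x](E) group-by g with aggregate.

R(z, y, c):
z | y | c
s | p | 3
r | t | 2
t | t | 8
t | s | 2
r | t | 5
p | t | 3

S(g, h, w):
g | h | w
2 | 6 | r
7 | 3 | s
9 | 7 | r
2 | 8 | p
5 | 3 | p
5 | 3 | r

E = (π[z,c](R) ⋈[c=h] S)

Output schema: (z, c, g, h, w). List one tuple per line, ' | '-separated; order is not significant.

Subexpression sizes:
  R → 6
  π[z,c](R) → 6
  S → 6
  (π[z,c](R) ⋈[c=h] S) → 7

== RESULT ==
z | c | g | h | w
p | 3 | 5 | 3 | p
p | 3 | 5 | 3 | r
p | 3 | 7 | 3 | s
s | 3 | 5 | 3 | p
s | 3 | 5 | 3 | r
s | 3 | 7 | 3 | s
t | 8 | 2 | 8 | p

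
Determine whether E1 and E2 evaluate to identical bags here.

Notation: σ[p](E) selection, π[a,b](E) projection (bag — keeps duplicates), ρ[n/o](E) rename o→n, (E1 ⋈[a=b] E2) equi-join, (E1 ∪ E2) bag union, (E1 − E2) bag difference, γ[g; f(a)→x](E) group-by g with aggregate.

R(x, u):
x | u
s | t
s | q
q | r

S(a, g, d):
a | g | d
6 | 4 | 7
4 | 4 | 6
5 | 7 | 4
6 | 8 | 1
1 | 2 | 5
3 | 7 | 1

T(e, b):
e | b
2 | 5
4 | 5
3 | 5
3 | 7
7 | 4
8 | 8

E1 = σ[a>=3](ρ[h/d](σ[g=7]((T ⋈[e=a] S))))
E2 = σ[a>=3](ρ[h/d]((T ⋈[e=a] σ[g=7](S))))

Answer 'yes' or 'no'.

E1 stepwise |·|:
  T → 6
  S → 6
  (T ⋈[e=a] S) → 3
  σ[g=7]((T ⋈[e=a] S)) → 2
  ρ[h/d](σ[g=7]((T ⋈[e=a] S))) → 2
  σ[a>=3](ρ[h/d](σ[g=7]((T ⋈[e=a] S)))) → 2
E2 stepwise |·|:
  T → 6
  S → 6
  σ[g=7](S) → 2
  (T ⋈[e=a] σ[g=7](S)) → 2
  ρ[h/d]((T ⋈[e=a] σ[g=7](S))) → 2
  σ[a>=3](ρ[h/d]((T ⋈[e=a] σ[g=7](S)))) → 2

E1 and E2 produce the same multiset:
e | b | a | g | h
3 | 5 | 3 | 7 | 1
3 | 7 | 3 | 7 | 1

yes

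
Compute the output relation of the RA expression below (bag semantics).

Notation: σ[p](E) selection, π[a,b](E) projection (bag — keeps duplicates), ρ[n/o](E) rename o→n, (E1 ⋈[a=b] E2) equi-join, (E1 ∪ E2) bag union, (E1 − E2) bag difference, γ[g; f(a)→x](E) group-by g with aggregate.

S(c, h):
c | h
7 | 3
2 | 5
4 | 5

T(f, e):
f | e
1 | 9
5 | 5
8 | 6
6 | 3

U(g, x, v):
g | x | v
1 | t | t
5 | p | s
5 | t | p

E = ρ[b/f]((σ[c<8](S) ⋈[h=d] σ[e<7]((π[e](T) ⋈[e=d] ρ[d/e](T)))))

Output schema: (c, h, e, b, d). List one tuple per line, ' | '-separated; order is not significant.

Row counts bottom-up:
  S → 3
  σ[c<8](S) → 3
  T → 4
  π[e](T) → 4
  T → 4
  ρ[d/e](T) → 4
  (π[e](T) ⋈[e=d] ρ[d/e](T)) → 4
  σ[e<7]((π[e](T) ⋈[e=d] ρ[d/e](T))) → 3
  (σ[c<8](S) ⋈[h=d] σ[e<7]((π[e](T) ⋈[e=d] ρ[d/e](T)))) → 3
  ρ[b/f]((σ[c<8](S) ⋈[h=d] σ[e<7]((π[e](T) ⋈[e=d] ρ[d/e](T))))) → 3

== RESULT ==
c | h | e | b | d
2 | 5 | 5 | 5 | 5
4 | 5 | 5 | 5 | 5
7 | 3 | 3 | 6 | 3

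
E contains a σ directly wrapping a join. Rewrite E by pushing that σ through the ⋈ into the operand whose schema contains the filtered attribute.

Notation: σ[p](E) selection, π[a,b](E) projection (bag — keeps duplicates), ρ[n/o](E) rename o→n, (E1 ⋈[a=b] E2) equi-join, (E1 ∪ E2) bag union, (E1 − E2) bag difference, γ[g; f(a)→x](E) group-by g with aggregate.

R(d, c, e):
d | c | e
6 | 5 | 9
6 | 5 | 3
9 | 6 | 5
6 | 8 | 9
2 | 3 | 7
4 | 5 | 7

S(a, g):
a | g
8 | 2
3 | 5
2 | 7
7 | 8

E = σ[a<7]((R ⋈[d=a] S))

σ filters on a, owned by the right side.
E' = (R ⋈[d=a] σ[a<7](S))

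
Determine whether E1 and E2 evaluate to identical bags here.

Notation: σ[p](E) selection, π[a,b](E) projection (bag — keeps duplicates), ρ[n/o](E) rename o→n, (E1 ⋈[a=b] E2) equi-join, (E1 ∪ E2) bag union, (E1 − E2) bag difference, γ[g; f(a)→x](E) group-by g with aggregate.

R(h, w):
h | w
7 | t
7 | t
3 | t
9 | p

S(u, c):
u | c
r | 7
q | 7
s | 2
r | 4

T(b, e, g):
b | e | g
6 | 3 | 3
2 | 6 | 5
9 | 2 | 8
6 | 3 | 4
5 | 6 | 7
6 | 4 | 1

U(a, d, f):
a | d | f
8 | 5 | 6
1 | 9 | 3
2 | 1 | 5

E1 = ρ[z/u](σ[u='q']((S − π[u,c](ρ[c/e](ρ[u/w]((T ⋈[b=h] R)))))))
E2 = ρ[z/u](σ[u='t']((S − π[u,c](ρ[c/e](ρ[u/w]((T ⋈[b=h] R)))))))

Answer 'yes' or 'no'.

E1 per-node cardinality:
  S → 4
  T → 6
  R → 4
  (T ⋈[b=h] R) → 1
  ρ[u/w]((T ⋈[b=h] R)) → 1
  ρ[c/e](ρ[u/w]((T ⋈[b=h] R))) → 1
  π[u,c](ρ[c/e](ρ[u/w]((T ⋈[b=h] R)))) → 1
  (S − π[u,c](ρ[c/e](ρ[u/w]((T ⋈[b=h] R))))) → 4
  σ[u='q']((S − π[u,c](ρ[c/e](ρ[u/w]((T ⋈[b=h] R)))))) → 1
  ρ[z/u](σ[u='q']((S − π[u,c](ρ[c/e](ρ[u/w]((T ⋈[b=h] R))))))) → 1
E2 per-node cardinality:
  S → 4
  T → 6
  R → 4
  (T ⋈[b=h] R) → 1
  ρ[u/w]((T ⋈[b=h] R)) → 1
  ρ[c/e](ρ[u/w]((T ⋈[b=h] R))) → 1
  π[u,c](ρ[c/e](ρ[u/w]((T ⋈[b=h] R)))) → 1
  (S − π[u,c](ρ[c/e](ρ[u/w]((T ⋈[b=h] R))))) → 4
  σ[u='t']((S − π[u,c](ρ[c/e](ρ[u/w]((T ⋈[b=h] R)))))) → 0
  ρ[z/u](σ[u='t']((S − π[u,c](ρ[c/e](ρ[u/w]((T ⋈[b=h] R))))))) → 0

E1 result:
z | c
q | 7
E2 result:
z | c
(0 rows)
Witness: ('q', 7) appears 1× in E1 but 0× in E2.

no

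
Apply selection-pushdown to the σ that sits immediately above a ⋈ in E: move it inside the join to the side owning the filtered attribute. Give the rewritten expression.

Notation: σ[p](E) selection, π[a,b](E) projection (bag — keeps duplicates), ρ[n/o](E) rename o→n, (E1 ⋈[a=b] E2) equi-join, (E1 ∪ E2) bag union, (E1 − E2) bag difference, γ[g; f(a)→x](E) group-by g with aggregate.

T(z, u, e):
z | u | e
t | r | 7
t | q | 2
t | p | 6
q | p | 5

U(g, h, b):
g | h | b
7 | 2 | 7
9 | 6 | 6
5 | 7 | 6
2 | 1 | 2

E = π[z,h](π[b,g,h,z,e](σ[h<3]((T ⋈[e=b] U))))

σ filters on h, owned by the right side.
E' = π[z,h](π[b,g,h,z,e]((T ⋈[e=b] σ[h<3](U))))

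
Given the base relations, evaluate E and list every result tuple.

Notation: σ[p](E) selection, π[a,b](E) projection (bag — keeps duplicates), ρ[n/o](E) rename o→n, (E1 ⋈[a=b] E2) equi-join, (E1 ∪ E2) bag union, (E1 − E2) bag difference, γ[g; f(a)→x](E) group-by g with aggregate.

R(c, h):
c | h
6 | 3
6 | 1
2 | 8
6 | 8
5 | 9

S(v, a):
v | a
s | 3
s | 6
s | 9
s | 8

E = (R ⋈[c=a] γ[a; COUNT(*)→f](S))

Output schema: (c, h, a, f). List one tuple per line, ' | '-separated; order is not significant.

Per-node cardinality:
  R → 5
  S → 4
  γ[a; COUNT(*)→f](S) → 4
  (R ⋈[c=a] γ[a; COUNT(*)→f](S)) → 3

== RESULT ==
c | h | a | f
6 | 1 | 6 | 1
6 | 3 | 6 | 1
6 | 8 | 6 | 1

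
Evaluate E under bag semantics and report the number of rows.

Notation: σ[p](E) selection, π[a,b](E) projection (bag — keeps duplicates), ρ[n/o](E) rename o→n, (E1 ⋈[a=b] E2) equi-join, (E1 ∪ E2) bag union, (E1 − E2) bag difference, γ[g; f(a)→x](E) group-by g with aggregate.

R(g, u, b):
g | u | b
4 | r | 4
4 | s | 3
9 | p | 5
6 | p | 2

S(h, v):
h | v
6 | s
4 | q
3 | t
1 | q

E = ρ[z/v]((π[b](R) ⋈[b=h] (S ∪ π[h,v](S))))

Stepwise |·|:
  R → 4
  π[b](R) → 4
  S → 4
  S → 4
  π[h,v](S) → 4
  (S ∪ π[h,v](S)) → 8
  (π[b](R) ⋈[b=h] (S ∪ π[h,v](S))) → 4
  ρ[z/v]((π[b](R) ⋈[b=h] (S ∪ π[h,v](S)))) → 4

|E| = 4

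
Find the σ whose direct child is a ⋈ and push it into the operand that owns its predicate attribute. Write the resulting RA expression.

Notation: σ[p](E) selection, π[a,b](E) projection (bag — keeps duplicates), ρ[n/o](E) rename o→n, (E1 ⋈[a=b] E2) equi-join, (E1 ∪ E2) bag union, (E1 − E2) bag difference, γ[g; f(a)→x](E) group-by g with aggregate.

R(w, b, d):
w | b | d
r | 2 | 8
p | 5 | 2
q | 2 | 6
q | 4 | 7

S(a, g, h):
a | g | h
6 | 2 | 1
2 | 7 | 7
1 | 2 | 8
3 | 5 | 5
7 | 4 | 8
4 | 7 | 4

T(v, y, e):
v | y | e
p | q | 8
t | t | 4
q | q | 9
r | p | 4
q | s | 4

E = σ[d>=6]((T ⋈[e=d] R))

σ filters on d, owned by the right side.
E' = (T ⋈[e=d] σ[d>=6](R))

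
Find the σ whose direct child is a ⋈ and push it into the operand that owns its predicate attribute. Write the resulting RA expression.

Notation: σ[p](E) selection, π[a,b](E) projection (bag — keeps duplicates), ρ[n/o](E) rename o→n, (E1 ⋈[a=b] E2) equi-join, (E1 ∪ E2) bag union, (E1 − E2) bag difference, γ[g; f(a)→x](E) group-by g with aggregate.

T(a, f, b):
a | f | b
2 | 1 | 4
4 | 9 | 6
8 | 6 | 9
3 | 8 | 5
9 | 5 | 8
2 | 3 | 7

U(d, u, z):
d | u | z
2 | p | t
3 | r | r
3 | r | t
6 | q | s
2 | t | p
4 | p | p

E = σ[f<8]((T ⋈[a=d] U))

σ filters on f, owned by the left side.
E' = (σ[f<8](T) ⋈[a=d] U)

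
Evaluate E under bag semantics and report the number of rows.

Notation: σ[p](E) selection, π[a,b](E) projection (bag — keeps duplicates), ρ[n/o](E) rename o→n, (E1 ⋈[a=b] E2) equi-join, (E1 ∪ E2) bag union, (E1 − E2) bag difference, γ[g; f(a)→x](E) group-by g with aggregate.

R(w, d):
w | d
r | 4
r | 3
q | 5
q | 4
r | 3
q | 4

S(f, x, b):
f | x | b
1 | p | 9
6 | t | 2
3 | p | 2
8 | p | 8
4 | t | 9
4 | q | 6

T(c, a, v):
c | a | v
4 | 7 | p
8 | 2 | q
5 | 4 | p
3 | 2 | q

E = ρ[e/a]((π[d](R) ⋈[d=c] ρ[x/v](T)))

Per-node cardinality:
  R → 6
  π[d](R) → 6
  T → 4
  ρ[x/v](T) → 4
  (π[d](R) ⋈[d=c] ρ[x/v](T)) → 6
  ρ[e/a]((π[d](R) ⋈[d=c] ρ[x/v](T))) → 6

|E| = 6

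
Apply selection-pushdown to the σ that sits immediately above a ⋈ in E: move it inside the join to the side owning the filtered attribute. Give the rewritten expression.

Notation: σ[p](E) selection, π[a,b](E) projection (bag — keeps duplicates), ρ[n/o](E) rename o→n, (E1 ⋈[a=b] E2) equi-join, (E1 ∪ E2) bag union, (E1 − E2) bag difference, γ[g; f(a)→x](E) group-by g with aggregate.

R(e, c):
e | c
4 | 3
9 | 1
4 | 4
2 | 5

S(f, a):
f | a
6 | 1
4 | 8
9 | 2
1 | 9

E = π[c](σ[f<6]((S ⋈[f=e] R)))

σ filters on f, owned by the left side.
E' = π[c]((σ[f<6](S) ⋈[f=e] R))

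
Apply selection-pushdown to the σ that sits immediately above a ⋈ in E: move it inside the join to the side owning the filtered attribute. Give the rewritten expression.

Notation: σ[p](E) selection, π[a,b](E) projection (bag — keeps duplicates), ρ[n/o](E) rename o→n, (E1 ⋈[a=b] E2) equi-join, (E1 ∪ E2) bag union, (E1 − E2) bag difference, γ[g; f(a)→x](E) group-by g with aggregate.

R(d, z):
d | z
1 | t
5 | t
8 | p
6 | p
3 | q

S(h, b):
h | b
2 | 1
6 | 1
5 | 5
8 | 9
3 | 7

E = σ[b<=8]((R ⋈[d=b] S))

σ filters on b, owned by the right side.
E' = (R ⋈[d=b] σ[b<=8](S))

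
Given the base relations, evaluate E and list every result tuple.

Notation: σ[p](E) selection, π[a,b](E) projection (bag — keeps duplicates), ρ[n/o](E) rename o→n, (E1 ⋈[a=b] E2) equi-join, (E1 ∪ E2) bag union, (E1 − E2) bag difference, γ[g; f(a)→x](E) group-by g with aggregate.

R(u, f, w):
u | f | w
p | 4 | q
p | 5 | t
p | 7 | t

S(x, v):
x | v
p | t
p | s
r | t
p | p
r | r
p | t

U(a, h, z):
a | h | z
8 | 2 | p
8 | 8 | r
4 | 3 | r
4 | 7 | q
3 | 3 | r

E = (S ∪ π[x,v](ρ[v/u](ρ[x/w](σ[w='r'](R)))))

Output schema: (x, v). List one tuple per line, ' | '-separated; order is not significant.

Per-node cardinality:
  S → 6
  R → 3
  σ[w='r'](R) → 0
  ρ[x/w](σ[w='r'](R)) → 0
  ρ[v/u](ρ[x/w](σ[w='r'](R))) → 0
  π[x,v](ρ[v/u](ρ[x/w](σ[w='r'](R)))) → 0
  (S ∪ π[x,v](ρ[v/u](ρ[x/w](σ[w='r'](R))))) → 6

== RESULT ==
x | v
p | p
p | s
p | t
p | t
r | r
r | t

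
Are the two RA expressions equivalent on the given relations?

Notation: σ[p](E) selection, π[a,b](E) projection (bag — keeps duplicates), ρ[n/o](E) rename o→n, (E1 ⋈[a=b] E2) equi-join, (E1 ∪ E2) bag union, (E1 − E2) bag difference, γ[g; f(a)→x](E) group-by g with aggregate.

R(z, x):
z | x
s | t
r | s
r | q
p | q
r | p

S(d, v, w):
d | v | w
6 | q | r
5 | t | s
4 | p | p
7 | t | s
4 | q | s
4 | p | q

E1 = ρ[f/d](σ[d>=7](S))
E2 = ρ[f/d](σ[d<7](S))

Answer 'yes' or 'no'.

E1 per-node cardinality:
  S → 6
  σ[d>=7](S) → 1
  ρ[f/d](σ[d>=7](S)) → 1
E2 per-node cardinality:
  S → 6
  σ[d<7](S) → 5
  ρ[f/d](σ[d<7](S)) → 5

E1 result:
f | v | w
7 | t | s
E2 result:
f | v | w
4 | p | p
4 | p | q
4 | q | s
5 | t | s
6 | q | r
Witness: (5, 't', 's') appears 0× in E1 but 1× in E2.

no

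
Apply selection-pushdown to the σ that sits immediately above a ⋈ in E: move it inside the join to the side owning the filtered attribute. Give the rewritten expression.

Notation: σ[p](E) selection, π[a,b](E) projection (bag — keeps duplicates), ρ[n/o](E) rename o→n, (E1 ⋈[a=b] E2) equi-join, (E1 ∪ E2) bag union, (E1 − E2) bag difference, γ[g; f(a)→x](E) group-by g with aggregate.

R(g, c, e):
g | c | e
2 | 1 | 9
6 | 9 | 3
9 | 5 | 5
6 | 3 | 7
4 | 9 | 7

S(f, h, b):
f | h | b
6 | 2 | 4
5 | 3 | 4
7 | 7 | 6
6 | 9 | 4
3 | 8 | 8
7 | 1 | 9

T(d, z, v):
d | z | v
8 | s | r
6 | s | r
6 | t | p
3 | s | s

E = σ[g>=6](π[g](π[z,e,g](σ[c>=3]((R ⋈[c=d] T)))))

σ filters on c, owned by the left side.
E' = σ[g>=6](π[g](π[z,e,g]((σ[c>=3](R) ⋈[c=d] T))))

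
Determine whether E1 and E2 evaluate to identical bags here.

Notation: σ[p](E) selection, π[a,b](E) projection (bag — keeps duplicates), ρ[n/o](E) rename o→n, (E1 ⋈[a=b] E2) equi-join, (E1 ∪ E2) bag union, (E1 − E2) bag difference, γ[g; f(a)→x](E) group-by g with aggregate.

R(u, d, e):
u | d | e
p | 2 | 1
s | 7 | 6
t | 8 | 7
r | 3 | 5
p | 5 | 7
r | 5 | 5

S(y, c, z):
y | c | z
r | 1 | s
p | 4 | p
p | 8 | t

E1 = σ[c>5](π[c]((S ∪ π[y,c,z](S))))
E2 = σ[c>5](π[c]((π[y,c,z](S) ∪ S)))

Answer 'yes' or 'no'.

E1 row counts bottom-up:
  S → 3
  S → 3
  π[y,c,z](S) → 3
  (S ∪ π[y,c,z](S)) → 6
  π[c]((S ∪ π[y,c,z](S))) → 6
  σ[c>5](π[c]((S ∪ π[y,c,z](S)))) → 2
E2 row counts bottom-up:
  S → 3
  π[y,c,z](S) → 3
  S → 3
  (π[y,c,z](S) ∪ S) → 6
  π[c]((π[y,c,z](S) ∪ S)) → 6
  σ[c>5](π[c]((π[y,c,z](S) ∪ S))) → 2

E1 and E2 produce the same multiset:
c
8
8

yes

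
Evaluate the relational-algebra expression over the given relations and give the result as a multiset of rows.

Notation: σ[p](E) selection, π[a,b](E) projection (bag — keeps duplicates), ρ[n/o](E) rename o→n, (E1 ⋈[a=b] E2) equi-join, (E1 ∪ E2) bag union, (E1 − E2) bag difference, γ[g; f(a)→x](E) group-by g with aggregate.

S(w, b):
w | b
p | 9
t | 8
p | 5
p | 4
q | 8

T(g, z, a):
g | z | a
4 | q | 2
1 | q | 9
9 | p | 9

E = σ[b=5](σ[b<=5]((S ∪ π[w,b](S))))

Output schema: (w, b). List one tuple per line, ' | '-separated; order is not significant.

Per-node cardinality:
  S → 5
  S → 5
  π[w,b](S) → 5
  (S ∪ π[w,b](S)) → 10
  σ[b<=5]((S ∪ π[w,b](S))) → 4
  σ[b=5](σ[b<=5]((S ∪ π[w,b](S)))) → 2

== RESULT ==
w | b
p | 5
p | 5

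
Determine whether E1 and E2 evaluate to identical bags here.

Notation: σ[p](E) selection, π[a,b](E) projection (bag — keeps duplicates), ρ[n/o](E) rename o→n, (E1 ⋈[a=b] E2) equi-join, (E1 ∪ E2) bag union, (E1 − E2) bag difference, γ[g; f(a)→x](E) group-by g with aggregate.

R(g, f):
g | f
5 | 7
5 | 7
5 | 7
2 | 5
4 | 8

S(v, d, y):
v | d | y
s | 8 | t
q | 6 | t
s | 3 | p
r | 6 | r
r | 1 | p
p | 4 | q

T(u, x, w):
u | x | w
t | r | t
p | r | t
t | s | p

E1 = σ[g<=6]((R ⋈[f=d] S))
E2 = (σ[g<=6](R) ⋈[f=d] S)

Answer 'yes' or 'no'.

E1 stepwise |·|:
  R → 5
  S → 6
  (R ⋈[f=d] S) → 1
  σ[g<=6]((R ⋈[f=d] S)) → 1
E2 stepwise |·|:
  R → 5
  σ[g<=6](R) → 5
  S → 6
  (σ[g<=6](R) ⋈[f=d] S) → 1

E1 and E2 produce the same multiset:
g | f | v | d | y
4 | 8 | s | 8 | t

yes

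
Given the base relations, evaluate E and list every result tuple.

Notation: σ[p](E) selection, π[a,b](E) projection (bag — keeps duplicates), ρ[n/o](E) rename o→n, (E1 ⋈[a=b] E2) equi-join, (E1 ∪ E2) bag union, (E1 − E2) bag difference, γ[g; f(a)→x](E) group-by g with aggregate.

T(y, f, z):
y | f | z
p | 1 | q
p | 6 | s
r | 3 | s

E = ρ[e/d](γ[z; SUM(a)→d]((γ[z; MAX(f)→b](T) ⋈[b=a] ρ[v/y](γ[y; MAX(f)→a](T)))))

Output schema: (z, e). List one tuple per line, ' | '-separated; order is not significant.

Subexpression sizes:
  T → 3
  γ[z; MAX(f)→b](T) → 2
  T → 3
  γ[y; MAX(f)→a](T) → 2
  ρ[v/y](γ[y; MAX(f)→a](T)) → 2
  (γ[z; MAX(f)→b](T) ⋈[b=a] ρ[v/y](γ[y; MAX(f)→a](T))) → 1
  γ[z; SUM(a)→d]((γ[z; MAX(f)→b](T) ⋈[b=a] ρ[v/y](γ[y; MAX(f)→a](T)))) → 1
  ρ[e/d](γ[z; SUM(a)→d]((γ[z; MAX(f)→b](T) ⋈[b=a] ρ[v/y](γ[y; MAX(f)→a](T))))) → 1

== RESULT ==
z | e
s | 6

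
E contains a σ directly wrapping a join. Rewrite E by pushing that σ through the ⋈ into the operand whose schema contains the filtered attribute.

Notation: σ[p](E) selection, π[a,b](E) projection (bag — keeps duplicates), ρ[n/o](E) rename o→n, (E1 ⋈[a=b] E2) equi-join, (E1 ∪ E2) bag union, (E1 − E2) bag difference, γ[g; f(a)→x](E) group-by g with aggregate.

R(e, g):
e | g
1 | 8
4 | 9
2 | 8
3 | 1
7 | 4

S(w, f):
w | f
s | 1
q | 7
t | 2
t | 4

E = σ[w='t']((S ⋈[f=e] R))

σ filters on w, owned by the left side.
E' = (σ[w='t'](S) ⋈[f=e] R)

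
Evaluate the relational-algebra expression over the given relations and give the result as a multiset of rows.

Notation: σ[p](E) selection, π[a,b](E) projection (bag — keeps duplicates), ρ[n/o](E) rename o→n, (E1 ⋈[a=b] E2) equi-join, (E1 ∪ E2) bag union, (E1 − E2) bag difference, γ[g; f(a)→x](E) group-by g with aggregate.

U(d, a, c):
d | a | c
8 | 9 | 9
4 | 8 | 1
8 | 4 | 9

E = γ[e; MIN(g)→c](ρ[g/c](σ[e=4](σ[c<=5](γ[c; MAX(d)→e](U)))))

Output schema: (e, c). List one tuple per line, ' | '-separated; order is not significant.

Stepwise |·|:
  U → 3
  γ[c; MAX(d)→e](U) → 2
  σ[c<=5](γ[c; MAX(d)→e](U)) → 1
  σ[e=4](σ[c<=5](γ[c; MAX(d)→e](U))) → 1
  ρ[g/c](σ[e=4](σ[c<=5](γ[c; MAX(d)→e](U)))) → 1
  γ[e; MIN(g)→c](ρ[g/c](σ[e=4](σ[c<=5](γ[c; MAX(d)→e](U))))) → 1

== RESULT ==
e | c
4 | 1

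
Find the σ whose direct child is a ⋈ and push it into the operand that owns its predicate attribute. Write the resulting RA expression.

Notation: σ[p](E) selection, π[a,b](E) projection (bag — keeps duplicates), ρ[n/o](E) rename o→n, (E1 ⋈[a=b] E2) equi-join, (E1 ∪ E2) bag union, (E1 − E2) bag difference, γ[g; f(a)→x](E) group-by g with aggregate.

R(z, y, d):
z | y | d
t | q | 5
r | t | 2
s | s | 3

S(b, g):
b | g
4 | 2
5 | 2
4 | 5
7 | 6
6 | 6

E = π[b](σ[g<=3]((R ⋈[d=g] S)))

σ filters on g, owned by the right side.
E' = π[b]((R ⋈[d=g] σ[g<=3](S)))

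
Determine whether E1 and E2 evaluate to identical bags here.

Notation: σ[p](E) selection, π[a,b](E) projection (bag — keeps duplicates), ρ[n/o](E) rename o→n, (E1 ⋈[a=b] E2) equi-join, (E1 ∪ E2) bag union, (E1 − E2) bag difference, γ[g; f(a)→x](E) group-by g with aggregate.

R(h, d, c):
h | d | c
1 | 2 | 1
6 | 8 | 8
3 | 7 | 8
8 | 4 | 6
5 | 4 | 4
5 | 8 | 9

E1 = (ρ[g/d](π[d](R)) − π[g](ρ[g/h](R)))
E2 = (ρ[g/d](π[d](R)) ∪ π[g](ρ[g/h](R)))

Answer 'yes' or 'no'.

E1 subexpression sizes:
  R → 6
  π[d](R) → 6
  ρ[g/d](π[d](R)) → 6
  R → 6
  ρ[g/h](R) → 6
  π[g](ρ[g/h](R)) → 6
  (ρ[g/d](π[d](R)) − π[g](ρ[g/h](R))) → 5
E2 subexpression sizes:
  R → 6
  π[d](R) → 6
  ρ[g/d](π[d](R)) → 6
  R → 6
  ρ[g/h](R) → 6
  π[g](ρ[g/h](R)) → 6
  (ρ[g/d](π[d](R)) ∪ π[g](ρ[g/h](R))) → 12

E1 result:
g
2
4
4
7
8
E2 result:
g
1
2
3
4
4
5
5
6
7
8
8
8
Witness: (6,) appears 0× in E1 but 1× in E2.

no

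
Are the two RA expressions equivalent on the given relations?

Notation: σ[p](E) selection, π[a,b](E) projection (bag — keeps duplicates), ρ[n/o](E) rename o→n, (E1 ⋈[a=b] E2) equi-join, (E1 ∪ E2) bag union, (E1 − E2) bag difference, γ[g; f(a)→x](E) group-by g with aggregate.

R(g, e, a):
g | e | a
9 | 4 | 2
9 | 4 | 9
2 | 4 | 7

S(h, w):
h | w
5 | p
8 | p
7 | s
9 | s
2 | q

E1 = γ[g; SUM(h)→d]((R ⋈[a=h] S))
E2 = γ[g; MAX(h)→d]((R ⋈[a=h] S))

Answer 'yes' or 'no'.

E1 row counts bottom-up:
  R → 3
  S → 5
  (R ⋈[a=h] S) → 3
  γ[g; SUM(h)→d]((R ⋈[a=h] S)) → 2
E2 row counts bottom-up:
  R → 3
  S → 5
  (R ⋈[a=h] S) → 3
  γ[g; MAX(h)→d]((R ⋈[a=h] S)) → 2

E1 result:
g | d
2 | 7
9 | 11
E2 result:
g | d
2 | 7
9 | 9
Witness: (9, 11) appears 1× in E1 but 0× in E2.

no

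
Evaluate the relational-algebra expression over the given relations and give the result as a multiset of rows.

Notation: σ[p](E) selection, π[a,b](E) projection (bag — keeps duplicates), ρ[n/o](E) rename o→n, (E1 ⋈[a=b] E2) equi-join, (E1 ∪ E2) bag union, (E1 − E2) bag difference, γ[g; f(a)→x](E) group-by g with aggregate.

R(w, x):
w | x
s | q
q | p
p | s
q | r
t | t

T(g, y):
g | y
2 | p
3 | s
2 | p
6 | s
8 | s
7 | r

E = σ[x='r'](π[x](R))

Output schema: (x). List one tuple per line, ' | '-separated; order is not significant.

Subexpression sizes:
  R → 5
  π[x](R) → 5
  σ[x='r'](π[x](R)) → 1

== RESULT ==
x
r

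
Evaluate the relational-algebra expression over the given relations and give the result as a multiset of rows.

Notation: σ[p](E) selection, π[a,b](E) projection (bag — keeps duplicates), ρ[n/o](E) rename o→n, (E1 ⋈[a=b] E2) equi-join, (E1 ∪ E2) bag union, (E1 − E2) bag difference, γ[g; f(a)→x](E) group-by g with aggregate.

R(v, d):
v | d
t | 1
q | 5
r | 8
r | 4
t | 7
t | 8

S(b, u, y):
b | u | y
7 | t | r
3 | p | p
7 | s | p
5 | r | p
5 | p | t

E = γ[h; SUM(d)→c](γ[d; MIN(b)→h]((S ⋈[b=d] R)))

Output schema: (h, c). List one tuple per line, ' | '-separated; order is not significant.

Per-node cardinality:
  S → 5
  R → 6
  (S ⋈[b=d] R) → 4
  γ[d; MIN(b)→h]((S ⋈[b=d] R)) → 2
  γ[h; SUM(d)→c](γ[d; MIN(b)→h]((S ⋈[b=d] R))) → 2

== RESULT ==
h | c
5 | 5
7 | 7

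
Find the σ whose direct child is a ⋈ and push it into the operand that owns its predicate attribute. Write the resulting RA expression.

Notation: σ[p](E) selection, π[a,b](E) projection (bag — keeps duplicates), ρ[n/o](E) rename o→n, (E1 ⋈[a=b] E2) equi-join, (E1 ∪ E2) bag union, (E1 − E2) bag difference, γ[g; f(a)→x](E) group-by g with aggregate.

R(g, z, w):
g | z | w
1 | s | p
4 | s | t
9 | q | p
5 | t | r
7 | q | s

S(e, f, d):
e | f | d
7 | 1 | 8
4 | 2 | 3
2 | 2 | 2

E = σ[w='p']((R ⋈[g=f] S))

σ filters on w, owned by the left side.
E' = (σ[w='p'](R) ⋈[g=f] S)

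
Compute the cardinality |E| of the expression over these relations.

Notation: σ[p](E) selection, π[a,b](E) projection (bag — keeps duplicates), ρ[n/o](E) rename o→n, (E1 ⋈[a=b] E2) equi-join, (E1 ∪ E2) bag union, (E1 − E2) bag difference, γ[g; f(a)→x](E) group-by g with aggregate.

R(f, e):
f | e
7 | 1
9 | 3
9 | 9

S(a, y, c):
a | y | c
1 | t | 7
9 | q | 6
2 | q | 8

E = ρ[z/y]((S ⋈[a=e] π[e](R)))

Stepwise |·|:
  S → 3
  R → 3
  π[e](R) → 3
  (S ⋈[a=e] π[e](R)) → 2
  ρ[z/y]((S ⋈[a=e] π[e](R))) → 2

|E| = 2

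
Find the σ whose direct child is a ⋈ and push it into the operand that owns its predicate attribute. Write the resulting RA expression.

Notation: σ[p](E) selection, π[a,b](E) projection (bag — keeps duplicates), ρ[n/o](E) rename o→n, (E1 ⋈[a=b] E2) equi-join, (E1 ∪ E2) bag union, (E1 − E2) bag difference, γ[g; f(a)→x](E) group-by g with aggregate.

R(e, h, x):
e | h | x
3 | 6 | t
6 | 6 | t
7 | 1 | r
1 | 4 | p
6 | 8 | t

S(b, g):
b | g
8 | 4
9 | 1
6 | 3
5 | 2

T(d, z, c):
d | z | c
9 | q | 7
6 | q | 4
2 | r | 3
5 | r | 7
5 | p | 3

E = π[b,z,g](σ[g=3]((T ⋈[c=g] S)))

σ filters on g, owned by the right side.
E' = π[b,z,g]((T ⋈[c=g] σ[g=3](S)))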